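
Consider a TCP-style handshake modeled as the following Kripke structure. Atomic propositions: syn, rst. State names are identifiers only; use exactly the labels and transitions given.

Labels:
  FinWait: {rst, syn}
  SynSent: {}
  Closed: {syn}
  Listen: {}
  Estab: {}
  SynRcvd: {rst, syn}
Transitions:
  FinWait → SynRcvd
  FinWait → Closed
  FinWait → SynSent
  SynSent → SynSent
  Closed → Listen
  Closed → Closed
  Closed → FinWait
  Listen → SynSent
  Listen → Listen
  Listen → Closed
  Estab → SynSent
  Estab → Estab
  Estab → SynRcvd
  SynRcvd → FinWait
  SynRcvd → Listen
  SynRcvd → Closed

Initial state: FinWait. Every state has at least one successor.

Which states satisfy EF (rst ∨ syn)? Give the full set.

States satisfying rst ∨ syn: {FinWait, Closed, SynRcvd}.
States satisfying EF (rst ∨ syn): {FinWait, Closed, Listen, Estab, SynRcvd}.

{FinWait, Closed, Listen, Estab, SynRcvd}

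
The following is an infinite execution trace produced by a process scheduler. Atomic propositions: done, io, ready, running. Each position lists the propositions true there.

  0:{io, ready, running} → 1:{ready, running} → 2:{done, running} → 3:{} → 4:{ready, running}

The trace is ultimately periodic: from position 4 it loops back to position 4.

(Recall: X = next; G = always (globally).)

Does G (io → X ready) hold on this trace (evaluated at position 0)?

Holds

io → X ready holds at every position 0..4, and those are all positions ever visited, so G (io → X ready) holds.
Positions where io holds: 0.
Check X ready at each: 0→ok.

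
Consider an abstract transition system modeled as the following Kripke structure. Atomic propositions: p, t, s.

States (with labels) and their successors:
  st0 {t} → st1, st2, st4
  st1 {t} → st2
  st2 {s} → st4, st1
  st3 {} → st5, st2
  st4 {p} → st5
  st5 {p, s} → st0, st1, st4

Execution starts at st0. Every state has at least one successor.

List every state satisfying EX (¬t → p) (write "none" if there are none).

States satisfying ¬t → p: {st0, st1, st4, st5}.
States satisfying EX (¬t → p): {st0, st2, st3, st4, st5}.

{st0, st2, st3, st4, st5}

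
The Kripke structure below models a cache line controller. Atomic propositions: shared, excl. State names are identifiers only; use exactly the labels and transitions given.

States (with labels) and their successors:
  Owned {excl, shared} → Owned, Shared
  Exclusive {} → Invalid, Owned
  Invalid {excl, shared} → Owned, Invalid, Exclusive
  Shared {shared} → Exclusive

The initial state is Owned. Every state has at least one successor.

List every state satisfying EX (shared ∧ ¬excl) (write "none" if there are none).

{Owned}

States satisfying shared ∧ ¬excl: {Shared}.
States satisfying EX (shared ∧ ¬excl): {Owned}.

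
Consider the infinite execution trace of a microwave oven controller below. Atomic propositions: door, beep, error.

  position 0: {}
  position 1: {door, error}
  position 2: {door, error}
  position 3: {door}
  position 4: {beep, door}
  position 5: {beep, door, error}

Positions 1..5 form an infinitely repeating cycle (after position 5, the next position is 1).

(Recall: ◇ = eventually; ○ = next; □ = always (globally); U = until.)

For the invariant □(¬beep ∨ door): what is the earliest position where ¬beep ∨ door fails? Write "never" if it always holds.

never

¬beep ∨ door holds at every position 0..5, and those are all the positions the trace ever visits, so the invariant □(¬beep ∨ door) is never violated.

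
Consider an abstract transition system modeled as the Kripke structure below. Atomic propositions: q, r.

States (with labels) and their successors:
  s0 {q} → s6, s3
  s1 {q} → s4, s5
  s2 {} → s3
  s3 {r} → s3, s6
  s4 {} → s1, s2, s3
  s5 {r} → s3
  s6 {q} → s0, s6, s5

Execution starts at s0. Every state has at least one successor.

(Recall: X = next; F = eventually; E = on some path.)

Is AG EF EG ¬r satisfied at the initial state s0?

States satisfying EF EG ¬r: {s0, s1, s2, s3, s4, s5, s6}.
States satisfying AG EF EG ¬r: {s0, s1, s2, s3, s4, s5, s6}.
Every state reachable from s0 satisfies EF EG ¬r.
s0 ∈ Sat(AG EF EG ¬r).

Yes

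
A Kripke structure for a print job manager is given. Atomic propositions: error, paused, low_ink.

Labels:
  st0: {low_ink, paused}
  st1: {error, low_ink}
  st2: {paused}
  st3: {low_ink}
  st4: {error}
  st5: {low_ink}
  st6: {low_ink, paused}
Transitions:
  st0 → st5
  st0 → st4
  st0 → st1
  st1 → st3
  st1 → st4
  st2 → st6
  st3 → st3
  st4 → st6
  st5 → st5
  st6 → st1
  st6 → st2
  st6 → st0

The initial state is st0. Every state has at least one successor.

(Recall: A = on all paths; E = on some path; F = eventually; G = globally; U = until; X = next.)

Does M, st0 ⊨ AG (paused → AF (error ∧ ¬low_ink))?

States satisfying paused → AF (error ∧ ¬low_ink): {st1, st3, st4, st5}.
States satisfying AG (paused → AF (error ∧ ¬low_ink)): {st3, st5}.
st0 is reachable from st0 and violates paused → AF (error ∧ ¬low_ink), so AG fails at st0.
st0 ∉ Sat(AG (paused → AF (error ∧ ¬low_ink))).

Does not hold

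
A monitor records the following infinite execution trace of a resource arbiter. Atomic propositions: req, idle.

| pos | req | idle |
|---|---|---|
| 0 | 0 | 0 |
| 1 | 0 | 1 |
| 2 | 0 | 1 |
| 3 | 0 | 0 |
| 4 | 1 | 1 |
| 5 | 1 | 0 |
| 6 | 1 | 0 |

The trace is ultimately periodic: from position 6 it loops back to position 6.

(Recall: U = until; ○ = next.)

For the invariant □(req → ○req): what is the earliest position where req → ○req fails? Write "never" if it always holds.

req → ○req holds at every position 0..6, and those are all the positions the trace ever visits, so the invariant □(req → ○req) is never violated.

never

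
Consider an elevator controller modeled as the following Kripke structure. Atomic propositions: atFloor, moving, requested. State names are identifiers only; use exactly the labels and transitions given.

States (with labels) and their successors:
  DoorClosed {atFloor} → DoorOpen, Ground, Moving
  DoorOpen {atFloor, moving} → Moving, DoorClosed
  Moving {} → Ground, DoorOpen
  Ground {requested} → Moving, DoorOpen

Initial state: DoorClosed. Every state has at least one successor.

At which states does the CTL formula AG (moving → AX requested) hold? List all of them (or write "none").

States satisfying moving → AX requested: {DoorClosed, Moving, Ground}.
States satisfying AG (moving → AX requested): ∅.

none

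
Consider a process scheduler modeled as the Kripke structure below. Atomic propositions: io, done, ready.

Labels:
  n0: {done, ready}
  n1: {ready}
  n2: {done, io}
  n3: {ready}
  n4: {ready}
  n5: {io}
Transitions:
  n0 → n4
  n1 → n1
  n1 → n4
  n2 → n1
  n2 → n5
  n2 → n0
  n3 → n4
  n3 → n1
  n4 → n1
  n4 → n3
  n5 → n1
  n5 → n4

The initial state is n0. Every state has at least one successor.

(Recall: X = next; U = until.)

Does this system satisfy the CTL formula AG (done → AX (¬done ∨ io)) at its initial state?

Holds

States satisfying done → AX (¬done ∨ io): {n0, n1, n3, n4, n5}.
States satisfying AG (done → AX (¬done ∨ io)): {n0, n1, n3, n4, n5}.
Every state reachable from n0 satisfies done → AX (¬done ∨ io).
n0 ∈ Sat(AG (done → AX (¬done ∨ io))).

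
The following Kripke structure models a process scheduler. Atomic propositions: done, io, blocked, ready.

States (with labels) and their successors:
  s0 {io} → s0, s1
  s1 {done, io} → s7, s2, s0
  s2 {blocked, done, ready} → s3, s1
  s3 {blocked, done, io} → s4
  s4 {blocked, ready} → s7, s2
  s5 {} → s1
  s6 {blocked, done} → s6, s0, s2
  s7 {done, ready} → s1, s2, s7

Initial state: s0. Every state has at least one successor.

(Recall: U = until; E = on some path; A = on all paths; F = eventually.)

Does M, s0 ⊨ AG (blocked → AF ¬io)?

Yes

States satisfying blocked → AF ¬io: {s0, s1, s2, s3, s4, s5, s6, s7}.
States satisfying AG (blocked → AF ¬io): {s0, s1, s2, s3, s4, s5, s6, s7}.
Every state reachable from s0 satisfies blocked → AF ¬io.
s0 ∈ Sat(AG (blocked → AF ¬io)).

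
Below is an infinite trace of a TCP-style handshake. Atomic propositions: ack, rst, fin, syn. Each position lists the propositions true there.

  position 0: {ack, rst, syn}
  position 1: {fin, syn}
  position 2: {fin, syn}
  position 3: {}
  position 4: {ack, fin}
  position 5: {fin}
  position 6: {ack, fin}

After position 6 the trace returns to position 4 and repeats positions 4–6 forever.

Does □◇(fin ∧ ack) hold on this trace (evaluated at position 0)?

◇(fin ∧ ack) holds at every position 0..6, and those are all positions ever visited, so □◇(fin ∧ ack) holds.

Satisfied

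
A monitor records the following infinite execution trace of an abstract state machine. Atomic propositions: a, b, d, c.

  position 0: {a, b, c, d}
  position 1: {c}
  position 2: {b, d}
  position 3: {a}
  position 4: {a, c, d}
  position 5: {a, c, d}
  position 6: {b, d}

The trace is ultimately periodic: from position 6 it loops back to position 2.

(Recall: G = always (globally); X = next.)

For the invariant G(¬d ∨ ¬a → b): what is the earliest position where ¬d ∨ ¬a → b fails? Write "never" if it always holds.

1

Check ¬d ∨ ¬a → b at each position in order: 0 ✓.
At position 1 the labels are {c}, so ¬d ∨ ¬a → b is false there. This is the first violation.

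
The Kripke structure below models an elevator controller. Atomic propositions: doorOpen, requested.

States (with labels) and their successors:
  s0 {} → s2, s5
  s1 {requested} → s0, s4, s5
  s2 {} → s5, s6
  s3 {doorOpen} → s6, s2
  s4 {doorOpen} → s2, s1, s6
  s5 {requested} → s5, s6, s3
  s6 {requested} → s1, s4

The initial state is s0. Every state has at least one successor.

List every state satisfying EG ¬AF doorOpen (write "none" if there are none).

States satisfying ¬AF doorOpen: {s0, s1, s2, s5, s6}.
States satisfying EG ¬AF doorOpen: {s0, s1, s2, s5, s6}.

{s0, s1, s2, s5, s6}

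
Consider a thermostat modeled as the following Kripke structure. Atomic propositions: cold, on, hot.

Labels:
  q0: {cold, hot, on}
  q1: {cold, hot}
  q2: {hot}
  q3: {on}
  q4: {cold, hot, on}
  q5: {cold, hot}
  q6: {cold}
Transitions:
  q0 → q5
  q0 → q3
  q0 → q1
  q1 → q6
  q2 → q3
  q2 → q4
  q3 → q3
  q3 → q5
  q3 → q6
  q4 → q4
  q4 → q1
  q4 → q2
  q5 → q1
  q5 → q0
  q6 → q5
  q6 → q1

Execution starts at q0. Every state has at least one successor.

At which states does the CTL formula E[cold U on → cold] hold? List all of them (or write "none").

{q0, q1, q2, q4, q5, q6}

States satisfying cold: {q0, q1, q4, q5, q6}.
States satisfying on → cold: {q0, q1, q2, q4, q5, q6}.
States satisfying E[cold U on → cold]: {q0, q1, q2, q4, q5, q6}.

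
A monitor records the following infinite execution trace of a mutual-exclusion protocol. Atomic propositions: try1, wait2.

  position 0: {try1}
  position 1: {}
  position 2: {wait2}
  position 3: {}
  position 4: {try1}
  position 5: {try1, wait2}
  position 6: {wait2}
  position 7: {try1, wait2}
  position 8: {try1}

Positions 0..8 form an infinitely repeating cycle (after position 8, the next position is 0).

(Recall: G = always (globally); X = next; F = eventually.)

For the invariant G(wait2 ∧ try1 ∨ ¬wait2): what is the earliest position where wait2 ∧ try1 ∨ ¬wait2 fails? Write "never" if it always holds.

Check wait2 ∧ try1 ∨ ¬wait2 at each position in order: 0 ✓, 1 ✓.
At position 2 the labels are {wait2}, so wait2 ∧ try1 ∨ ¬wait2 is false there. This is the first violation.

2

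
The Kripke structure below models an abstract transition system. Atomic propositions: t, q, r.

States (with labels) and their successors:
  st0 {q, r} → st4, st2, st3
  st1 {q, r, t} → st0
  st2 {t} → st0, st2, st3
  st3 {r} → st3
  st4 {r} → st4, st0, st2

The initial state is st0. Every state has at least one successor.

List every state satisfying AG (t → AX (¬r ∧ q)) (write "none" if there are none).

{st3}

States satisfying t → AX (¬r ∧ q): {st0, st3, st4}.
States satisfying AG (t → AX (¬r ∧ q)): {st3}.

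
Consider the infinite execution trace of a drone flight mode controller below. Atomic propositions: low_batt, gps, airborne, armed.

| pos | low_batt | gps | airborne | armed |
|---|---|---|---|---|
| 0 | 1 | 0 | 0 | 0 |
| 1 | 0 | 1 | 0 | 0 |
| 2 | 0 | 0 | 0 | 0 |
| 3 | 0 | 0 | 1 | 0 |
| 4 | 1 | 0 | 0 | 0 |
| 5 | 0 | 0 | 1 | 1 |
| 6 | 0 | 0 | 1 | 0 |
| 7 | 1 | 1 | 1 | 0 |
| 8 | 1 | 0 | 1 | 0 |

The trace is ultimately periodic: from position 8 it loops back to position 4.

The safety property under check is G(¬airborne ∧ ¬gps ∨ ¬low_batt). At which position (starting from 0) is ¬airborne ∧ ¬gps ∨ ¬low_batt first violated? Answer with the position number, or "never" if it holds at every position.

7

Check ¬airborne ∧ ¬gps ∨ ¬low_batt at each position in order: 0 ✓, 1 ✓, 2 ✓, 3 ✓, 4 ✓, 5 ✓, 6 ✓.
At position 7 the labels are {airborne, gps, low_batt}, so ¬airborne ∧ ¬gps ∨ ¬low_batt is false there. This is the first violation.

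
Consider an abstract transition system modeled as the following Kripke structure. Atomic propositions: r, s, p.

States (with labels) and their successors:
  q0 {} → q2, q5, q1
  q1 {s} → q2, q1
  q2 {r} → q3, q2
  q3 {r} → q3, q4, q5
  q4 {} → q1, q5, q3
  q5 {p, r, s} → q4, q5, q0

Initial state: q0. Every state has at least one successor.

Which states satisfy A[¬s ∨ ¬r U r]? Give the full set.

{q2, q3, q5}

States satisfying ¬s ∨ ¬r: {q0, q1, q2, q3, q4}.
States satisfying r: {q2, q3, q5}.
States satisfying A[¬s ∨ ¬r U r]: {q2, q3, q5}.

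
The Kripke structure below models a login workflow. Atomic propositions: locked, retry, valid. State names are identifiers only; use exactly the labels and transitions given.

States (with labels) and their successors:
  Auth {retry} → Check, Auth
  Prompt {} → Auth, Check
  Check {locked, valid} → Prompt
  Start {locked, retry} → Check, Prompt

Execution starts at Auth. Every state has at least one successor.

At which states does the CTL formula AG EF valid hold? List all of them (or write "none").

States satisfying EF valid: {Auth, Prompt, Check, Start}.
States satisfying AG EF valid: {Auth, Prompt, Check, Start}.

{Auth, Prompt, Check, Start}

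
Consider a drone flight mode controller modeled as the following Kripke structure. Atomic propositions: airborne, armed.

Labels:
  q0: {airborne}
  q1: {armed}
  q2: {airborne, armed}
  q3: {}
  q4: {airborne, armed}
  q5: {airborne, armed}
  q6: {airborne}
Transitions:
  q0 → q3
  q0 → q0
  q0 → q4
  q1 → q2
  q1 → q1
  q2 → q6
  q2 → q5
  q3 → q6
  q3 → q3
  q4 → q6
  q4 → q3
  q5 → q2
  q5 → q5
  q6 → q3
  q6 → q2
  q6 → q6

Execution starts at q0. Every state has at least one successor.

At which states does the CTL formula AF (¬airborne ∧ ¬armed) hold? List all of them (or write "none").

States satisfying ¬airborne ∧ ¬armed: {q3}.
States satisfying AF (¬airborne ∧ ¬armed): {q3}.

{q3}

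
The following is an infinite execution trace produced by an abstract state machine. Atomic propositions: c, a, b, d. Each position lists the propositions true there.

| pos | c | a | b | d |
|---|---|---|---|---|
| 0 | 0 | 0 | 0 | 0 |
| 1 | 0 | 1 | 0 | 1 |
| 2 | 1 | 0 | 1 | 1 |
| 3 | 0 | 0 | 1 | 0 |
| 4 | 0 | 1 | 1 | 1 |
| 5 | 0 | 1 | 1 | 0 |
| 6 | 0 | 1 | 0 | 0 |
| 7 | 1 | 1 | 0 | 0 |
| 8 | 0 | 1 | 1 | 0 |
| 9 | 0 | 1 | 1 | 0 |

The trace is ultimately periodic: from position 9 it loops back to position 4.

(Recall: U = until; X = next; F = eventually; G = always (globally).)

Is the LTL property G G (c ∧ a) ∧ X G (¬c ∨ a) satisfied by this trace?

Violated

G (c ∧ a) must hold at every position from 0 onward. It fails at position 0, so G G (c ∧ a) is false.
The position after 0 is 1; G (¬c ∨ a) is false there.
At position 0: G G (c ∧ a) is false; X G (¬c ∨ a) is false; so G G (c ∧ a) ∧ X G (¬c ∨ a) is false.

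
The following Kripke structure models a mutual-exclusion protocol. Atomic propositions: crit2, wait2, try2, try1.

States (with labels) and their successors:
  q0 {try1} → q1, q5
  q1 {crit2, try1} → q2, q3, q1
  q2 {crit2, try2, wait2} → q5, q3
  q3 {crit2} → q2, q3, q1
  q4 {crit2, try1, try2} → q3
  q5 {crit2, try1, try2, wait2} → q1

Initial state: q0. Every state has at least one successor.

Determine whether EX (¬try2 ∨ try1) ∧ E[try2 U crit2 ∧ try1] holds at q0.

Does not hold

States satisfying ¬try2 ∨ try1: {q0, q1, q3, q4, q5}.
States satisfying EX (¬try2 ∨ try1): {q0, q1, q2, q3, q4, q5}.
States satisfying try2: {q2, q4, q5}.
States satisfying crit2 ∧ try1: {q1, q4, q5}.
States satisfying E[try2 U crit2 ∧ try1]: {q1, q2, q4, q5}.
States satisfying EX (¬try2 ∨ try1) ∧ E[try2 U crit2 ∧ try1]: {q1, q2, q4, q5}.
q0 ∉ Sat(EX (¬try2 ∨ try1) ∧ E[try2 U crit2 ∧ try1]).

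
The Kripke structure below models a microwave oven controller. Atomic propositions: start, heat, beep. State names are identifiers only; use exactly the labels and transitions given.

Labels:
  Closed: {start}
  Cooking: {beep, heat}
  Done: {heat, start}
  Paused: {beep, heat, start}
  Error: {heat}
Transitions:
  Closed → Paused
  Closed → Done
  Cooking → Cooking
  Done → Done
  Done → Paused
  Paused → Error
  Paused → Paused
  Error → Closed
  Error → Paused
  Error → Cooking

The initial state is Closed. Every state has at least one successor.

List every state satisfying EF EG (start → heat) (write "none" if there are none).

States satisfying EG (start → heat): {Cooking, Done, Paused, Error}.
States satisfying EF EG (start → heat): {Closed, Cooking, Done, Paused, Error}.

{Closed, Cooking, Done, Paused, Error}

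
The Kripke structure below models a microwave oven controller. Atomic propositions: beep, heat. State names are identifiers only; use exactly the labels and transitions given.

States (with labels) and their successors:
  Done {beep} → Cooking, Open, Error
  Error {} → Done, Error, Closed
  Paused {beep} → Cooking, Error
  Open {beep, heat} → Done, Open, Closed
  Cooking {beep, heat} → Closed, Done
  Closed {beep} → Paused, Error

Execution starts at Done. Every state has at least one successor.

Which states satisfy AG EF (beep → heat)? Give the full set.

{Done, Error, Paused, Open, Cooking, Closed}

States satisfying EF (beep → heat): {Done, Error, Paused, Open, Cooking, Closed}.
States satisfying AG EF (beep → heat): {Done, Error, Paused, Open, Cooking, Closed}.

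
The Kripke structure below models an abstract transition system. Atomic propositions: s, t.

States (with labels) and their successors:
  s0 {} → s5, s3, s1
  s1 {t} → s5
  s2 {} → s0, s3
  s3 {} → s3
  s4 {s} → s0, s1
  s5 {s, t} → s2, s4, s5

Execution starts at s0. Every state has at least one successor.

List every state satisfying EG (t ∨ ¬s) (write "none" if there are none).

States satisfying t ∨ ¬s: {s0, s1, s2, s3, s5}.
States satisfying EG (t ∨ ¬s): {s0, s1, s2, s3, s5}.

{s0, s1, s2, s3, s5}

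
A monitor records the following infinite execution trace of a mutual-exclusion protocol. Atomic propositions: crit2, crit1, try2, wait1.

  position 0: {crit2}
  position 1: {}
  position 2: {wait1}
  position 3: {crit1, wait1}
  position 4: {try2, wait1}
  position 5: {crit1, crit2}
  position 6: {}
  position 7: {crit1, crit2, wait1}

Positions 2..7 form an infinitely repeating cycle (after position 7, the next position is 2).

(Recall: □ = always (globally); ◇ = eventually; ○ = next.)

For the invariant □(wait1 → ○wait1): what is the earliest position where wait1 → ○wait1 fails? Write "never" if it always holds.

Check wait1 → ○wait1 at each position in order: 0 ✓, 1 ✓, 2 ✓, 3 ✓.
At position 4 the labels are {try2, wait1} and the next position 5 has {crit1, crit2}, so wait1 → ○wait1 is false there. This is the first violation.

4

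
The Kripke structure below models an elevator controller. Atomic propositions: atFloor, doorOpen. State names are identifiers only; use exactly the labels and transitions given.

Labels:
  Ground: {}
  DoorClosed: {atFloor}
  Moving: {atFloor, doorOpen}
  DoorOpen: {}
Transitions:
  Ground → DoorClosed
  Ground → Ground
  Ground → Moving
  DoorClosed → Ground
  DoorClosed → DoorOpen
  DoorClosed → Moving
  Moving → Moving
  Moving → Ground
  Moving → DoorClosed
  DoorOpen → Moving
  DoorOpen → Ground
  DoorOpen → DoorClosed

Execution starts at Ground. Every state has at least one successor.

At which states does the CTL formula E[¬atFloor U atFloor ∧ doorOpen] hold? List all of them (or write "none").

{Ground, Moving, DoorOpen}

States satisfying ¬atFloor: {Ground, DoorOpen}.
States satisfying atFloor ∧ doorOpen: {Moving}.
States satisfying E[¬atFloor U atFloor ∧ doorOpen]: {Ground, Moving, DoorOpen}.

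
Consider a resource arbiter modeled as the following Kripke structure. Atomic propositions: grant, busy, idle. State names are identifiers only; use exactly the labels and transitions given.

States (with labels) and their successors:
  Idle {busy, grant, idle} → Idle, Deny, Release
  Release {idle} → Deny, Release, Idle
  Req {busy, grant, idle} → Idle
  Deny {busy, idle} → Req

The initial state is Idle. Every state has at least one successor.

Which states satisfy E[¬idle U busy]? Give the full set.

{Idle, Req, Deny}

States satisfying ¬idle: ∅.
States satisfying busy: {Idle, Req, Deny}.
States satisfying E[¬idle U busy]: {Idle, Req, Deny}.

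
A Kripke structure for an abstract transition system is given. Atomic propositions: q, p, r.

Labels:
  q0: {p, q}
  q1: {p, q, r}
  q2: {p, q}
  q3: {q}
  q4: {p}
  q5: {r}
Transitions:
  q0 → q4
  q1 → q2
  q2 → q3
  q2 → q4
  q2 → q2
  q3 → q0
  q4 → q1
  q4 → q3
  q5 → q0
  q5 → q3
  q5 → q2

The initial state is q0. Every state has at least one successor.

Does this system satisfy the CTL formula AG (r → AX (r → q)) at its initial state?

States satisfying r → AX (r → q): {q0, q1, q2, q3, q4, q5}.
States satisfying AG (r → AX (r → q)): {q0, q1, q2, q3, q4, q5}.
Every state reachable from q0 satisfies r → AX (r → q).
q0 ∈ Sat(AG (r → AX (r → q))).

Satisfied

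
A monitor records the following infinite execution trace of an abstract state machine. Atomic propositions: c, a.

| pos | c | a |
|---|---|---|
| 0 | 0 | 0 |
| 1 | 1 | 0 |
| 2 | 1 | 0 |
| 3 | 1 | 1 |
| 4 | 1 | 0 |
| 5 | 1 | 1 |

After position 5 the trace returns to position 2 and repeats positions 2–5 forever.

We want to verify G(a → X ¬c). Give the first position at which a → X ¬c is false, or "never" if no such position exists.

Check a → X ¬c at each position in order: 0 ✓, 1 ✓, 2 ✓.
At position 3 the labels are {a, c} and the next position 4 has {c}, so a → X ¬c is false there. This is the first violation.

3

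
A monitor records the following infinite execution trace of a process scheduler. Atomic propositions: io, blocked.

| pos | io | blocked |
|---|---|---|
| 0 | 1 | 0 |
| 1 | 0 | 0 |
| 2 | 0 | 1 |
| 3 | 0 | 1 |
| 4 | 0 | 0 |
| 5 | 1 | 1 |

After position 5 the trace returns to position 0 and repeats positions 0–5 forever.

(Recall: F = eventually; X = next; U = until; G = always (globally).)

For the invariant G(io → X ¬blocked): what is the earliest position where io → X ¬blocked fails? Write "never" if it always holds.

never

io → X ¬blocked holds at every position 0..5, and those are all the positions the trace ever visits, so the invariant G(io → X ¬blocked) is never violated.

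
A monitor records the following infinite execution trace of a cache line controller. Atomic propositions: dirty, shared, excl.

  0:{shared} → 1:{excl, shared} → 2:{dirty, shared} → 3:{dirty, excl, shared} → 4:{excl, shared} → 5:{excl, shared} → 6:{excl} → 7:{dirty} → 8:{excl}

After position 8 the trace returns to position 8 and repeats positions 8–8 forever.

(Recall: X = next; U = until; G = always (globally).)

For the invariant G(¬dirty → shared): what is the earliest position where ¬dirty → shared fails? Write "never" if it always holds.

Check ¬dirty → shared at each position in order: 0 ✓, 1 ✓, 2 ✓, 3 ✓, 4 ✓, 5 ✓.
At position 6 the labels are {excl}, so ¬dirty → shared is false there. This is the first violation.

6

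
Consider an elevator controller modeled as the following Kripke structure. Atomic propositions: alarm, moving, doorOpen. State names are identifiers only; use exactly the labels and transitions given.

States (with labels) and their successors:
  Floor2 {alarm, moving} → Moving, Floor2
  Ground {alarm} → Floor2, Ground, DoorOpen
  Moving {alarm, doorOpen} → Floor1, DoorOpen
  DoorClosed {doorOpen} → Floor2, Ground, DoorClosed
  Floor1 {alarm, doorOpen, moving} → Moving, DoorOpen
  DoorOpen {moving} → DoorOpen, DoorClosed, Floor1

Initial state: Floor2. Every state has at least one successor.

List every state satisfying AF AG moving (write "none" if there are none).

none

States satisfying AG moving: ∅.
States satisfying AF AG moving: ∅.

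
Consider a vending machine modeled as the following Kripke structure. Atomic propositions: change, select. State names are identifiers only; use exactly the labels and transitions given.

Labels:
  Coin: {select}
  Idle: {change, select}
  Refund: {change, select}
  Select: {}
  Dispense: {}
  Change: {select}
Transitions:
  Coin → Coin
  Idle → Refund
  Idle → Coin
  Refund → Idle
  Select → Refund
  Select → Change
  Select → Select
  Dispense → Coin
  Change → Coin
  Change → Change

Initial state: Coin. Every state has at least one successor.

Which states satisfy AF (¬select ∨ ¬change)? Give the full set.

{Coin, Select, Dispense, Change}

States satisfying ¬select ∨ ¬change: {Coin, Select, Dispense, Change}.
States satisfying AF (¬select ∨ ¬change): {Coin, Select, Dispense, Change}.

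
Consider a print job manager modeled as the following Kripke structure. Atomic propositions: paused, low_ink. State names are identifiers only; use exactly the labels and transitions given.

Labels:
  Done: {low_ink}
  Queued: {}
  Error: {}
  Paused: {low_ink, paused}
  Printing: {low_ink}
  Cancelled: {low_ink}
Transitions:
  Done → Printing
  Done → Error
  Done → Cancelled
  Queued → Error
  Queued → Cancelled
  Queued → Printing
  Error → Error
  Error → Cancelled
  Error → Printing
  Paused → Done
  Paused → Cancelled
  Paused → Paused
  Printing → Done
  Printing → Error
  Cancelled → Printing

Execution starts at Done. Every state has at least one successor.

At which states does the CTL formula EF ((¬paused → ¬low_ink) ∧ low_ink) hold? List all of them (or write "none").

States satisfying (¬paused → ¬low_ink) ∧ low_ink: {Paused}.
States satisfying EF ((¬paused → ¬low_ink) ∧ low_ink): {Paused}.

{Paused}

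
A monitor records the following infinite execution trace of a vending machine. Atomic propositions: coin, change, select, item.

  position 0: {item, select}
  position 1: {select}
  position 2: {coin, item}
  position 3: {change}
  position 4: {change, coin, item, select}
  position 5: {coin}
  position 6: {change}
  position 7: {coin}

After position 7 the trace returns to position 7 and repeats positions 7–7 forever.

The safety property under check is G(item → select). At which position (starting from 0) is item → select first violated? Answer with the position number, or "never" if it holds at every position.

2

Check item → select at each position in order: 0 ✓, 1 ✓.
At position 2 the labels are {coin, item}, so item → select is false there. This is the first violation.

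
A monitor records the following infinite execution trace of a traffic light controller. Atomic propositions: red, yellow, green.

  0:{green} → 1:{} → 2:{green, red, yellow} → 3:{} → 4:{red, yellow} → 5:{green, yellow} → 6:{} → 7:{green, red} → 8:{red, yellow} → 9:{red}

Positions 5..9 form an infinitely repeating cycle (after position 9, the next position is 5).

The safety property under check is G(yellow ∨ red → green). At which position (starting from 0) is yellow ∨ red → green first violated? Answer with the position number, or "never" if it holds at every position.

Check yellow ∨ red → green at each position in order: 0 ✓, 1 ✓, 2 ✓, 3 ✓.
At position 4 the labels are {red, yellow}, so yellow ∨ red → green is false there. This is the first violation.

4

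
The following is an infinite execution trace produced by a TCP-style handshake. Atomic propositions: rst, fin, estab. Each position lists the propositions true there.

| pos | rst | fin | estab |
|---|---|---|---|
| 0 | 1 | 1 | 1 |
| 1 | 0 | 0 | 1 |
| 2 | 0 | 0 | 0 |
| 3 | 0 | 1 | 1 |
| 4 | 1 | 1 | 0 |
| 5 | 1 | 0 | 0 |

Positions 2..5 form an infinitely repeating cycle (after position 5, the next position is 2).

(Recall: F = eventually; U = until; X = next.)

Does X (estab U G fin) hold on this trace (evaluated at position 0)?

Violated

The position after 0 is 1; estab U G fin is false there.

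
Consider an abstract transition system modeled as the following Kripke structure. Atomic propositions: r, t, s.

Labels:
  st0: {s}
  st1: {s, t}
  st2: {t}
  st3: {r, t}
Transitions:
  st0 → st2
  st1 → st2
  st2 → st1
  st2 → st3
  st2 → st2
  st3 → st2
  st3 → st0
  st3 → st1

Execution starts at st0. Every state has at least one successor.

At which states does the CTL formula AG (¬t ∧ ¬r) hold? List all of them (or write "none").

States satisfying ¬t ∧ ¬r: {st0}.
States satisfying AG (¬t ∧ ¬r): ∅.

none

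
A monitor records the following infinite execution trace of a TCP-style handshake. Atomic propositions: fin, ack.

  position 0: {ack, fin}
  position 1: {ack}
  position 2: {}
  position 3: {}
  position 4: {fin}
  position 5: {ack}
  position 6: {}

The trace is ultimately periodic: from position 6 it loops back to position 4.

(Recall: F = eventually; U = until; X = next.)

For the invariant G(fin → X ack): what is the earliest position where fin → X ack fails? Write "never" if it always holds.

never

fin → X ack holds at every position 0..6, and those are all the positions the trace ever visits, so the invariant G(fin → X ack) is never violated.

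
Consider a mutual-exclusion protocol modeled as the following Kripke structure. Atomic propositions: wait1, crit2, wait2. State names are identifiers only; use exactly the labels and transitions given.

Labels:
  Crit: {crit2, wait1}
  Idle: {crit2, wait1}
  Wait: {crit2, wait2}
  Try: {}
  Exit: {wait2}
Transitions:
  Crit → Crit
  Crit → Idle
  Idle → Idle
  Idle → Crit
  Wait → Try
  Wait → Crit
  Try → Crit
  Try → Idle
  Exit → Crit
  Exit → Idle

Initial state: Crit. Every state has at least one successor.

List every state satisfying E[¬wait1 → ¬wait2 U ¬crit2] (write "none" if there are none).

States satisfying ¬wait1 → ¬wait2: {Crit, Idle, Try}.
States satisfying ¬crit2: {Try, Exit}.
States satisfying E[¬wait1 → ¬wait2 U ¬crit2]: {Try, Exit}.

{Try, Exit}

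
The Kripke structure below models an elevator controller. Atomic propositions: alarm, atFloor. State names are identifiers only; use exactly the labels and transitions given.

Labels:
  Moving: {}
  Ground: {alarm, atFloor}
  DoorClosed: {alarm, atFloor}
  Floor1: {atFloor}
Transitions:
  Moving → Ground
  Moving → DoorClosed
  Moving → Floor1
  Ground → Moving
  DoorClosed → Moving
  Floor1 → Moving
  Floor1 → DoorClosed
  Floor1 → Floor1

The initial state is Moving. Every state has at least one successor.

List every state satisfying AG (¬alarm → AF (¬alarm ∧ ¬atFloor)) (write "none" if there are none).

States satisfying ¬alarm → AF (¬alarm ∧ ¬atFloor): {Moving, Ground, DoorClosed}.
States satisfying AG (¬alarm → AF (¬alarm ∧ ¬atFloor)): ∅.

none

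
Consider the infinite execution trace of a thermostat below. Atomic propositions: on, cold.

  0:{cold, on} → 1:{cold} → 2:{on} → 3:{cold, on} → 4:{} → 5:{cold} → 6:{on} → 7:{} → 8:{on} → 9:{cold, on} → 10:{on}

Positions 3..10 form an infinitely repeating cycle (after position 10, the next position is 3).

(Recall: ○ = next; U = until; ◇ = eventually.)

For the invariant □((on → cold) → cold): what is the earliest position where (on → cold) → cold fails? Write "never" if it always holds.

4

Check (on → cold) → cold at each position in order: 0 ✓, 1 ✓, 2 ✓, 3 ✓.
At position 4 the labels are {}, so (on → cold) → cold is false there. This is the first violation.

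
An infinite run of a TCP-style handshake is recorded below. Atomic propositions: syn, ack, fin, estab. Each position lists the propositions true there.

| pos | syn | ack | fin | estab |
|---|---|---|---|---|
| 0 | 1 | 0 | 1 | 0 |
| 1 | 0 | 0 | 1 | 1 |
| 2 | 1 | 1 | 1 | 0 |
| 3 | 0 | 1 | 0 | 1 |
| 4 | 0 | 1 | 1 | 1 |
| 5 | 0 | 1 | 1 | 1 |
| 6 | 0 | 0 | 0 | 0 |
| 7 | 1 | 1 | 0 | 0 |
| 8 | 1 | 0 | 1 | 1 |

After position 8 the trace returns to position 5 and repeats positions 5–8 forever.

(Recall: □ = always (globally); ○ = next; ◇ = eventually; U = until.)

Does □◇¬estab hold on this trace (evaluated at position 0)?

Holds

◇¬estab holds at every position 0..8, and those are all positions ever visited, so □◇¬estab holds.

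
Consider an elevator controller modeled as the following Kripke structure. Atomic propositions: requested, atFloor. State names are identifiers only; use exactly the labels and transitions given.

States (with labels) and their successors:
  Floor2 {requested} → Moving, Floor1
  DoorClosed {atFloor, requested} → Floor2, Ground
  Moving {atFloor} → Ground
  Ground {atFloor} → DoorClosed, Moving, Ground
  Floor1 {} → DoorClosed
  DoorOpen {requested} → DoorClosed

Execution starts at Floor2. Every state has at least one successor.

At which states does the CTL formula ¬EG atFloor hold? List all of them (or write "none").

States satisfying atFloor: {DoorClosed, Moving, Ground}.
States satisfying EG atFloor: {DoorClosed, Moving, Ground}.
States satisfying ¬EG atFloor: {Floor2, Floor1, DoorOpen}.

{Floor2, Floor1, DoorOpen}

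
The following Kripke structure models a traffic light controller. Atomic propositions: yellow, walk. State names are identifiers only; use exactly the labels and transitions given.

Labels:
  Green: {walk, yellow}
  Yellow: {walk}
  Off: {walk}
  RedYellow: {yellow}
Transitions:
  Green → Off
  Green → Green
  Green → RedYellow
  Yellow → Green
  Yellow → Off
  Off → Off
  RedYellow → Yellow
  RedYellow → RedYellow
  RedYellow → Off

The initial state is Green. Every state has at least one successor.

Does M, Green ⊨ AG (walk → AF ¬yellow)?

Violated

States satisfying walk → AF ¬yellow: {Yellow, Off, RedYellow}.
States satisfying AG (walk → AF ¬yellow): {Off}.
Green is reachable from Green and violates walk → AF ¬yellow, so AG fails at Green.
Green ∉ Sat(AG (walk → AF ¬yellow)).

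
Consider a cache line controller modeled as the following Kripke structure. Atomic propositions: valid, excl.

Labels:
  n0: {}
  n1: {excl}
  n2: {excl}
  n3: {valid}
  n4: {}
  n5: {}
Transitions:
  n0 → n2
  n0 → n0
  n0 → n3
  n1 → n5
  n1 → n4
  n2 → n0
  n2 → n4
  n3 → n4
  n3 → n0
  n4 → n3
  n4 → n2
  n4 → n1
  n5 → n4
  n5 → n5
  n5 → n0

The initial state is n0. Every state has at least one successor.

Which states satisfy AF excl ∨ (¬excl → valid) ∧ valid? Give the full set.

{n1, n2, n3}

States satisfying excl: {n1, n2}.
States satisfying AF excl: {n1, n2}.
States satisfying ¬excl: {n0, n3, n4, n5}.
States satisfying ¬excl → valid: {n1, n2, n3}.
States satisfying (¬excl → valid) ∧ valid: {n3}.
States satisfying AF excl ∨ (¬excl → valid) ∧ valid: {n1, n2, n3}.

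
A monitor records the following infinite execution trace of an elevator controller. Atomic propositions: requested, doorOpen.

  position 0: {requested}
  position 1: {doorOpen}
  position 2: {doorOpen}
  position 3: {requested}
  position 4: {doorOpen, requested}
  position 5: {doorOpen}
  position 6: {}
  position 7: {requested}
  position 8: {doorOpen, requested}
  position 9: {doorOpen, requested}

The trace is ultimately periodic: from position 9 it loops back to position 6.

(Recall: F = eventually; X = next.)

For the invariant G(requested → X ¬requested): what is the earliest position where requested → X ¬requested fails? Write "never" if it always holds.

3

Check requested → X ¬requested at each position in order: 0 ✓, 1 ✓, 2 ✓.
At position 3 the labels are {requested} and the next position 4 has {doorOpen, requested}, so requested → X ¬requested is false there. This is the first violation.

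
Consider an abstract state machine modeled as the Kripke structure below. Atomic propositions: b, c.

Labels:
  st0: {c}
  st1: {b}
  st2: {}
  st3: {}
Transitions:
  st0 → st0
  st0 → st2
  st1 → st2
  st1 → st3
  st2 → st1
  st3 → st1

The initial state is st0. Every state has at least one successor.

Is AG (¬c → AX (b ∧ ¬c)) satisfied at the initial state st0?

States satisfying ¬c → AX (b ∧ ¬c): {st0, st2, st3}.
States satisfying AG (¬c → AX (b ∧ ¬c)): ∅.
st1 is reachable from st0 and violates ¬c → AX (b ∧ ¬c), so AG fails at st0.
st0 ∉ Sat(AG (¬c → AX (b ∧ ¬c))).

No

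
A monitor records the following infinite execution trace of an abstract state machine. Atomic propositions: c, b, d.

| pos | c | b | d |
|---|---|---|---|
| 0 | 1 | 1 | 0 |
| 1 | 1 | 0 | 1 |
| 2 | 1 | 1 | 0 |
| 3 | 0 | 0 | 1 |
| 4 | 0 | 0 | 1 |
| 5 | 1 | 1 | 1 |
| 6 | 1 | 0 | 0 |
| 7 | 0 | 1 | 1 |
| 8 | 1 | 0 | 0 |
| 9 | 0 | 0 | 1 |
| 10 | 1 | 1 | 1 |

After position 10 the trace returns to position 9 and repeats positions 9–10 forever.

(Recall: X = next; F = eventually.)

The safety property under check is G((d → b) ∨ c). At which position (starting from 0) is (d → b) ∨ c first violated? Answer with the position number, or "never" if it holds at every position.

Check (d → b) ∨ c at each position in order: 0 ✓, 1 ✓, 2 ✓.
At position 3 the labels are {d}, so (d → b) ∨ c is false there. This is the first violation.

3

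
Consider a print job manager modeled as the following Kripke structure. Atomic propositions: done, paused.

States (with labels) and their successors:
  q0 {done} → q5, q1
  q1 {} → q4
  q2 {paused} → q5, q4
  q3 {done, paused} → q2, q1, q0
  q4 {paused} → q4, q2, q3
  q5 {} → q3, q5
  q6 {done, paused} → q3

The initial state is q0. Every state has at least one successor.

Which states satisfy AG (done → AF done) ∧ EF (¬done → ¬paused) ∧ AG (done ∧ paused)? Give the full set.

none

States satisfying done → AF done: {q0, q1, q2, q3, q4, q5, q6}.
States satisfying AG (done → AF done): {q0, q1, q2, q3, q4, q5, q6}.
States satisfying ¬done → ¬paused: {q0, q1, q3, q5, q6}.
States satisfying EF (¬done → ¬paused): {q0, q1, q2, q3, q4, q5, q6}.
States satisfying done ∧ paused: {q3, q6}.
States satisfying AG (done ∧ paused): ∅.
States satisfying EF (¬done → ¬paused) ∧ AG (done ∧ paused): ∅.
States satisfying AG (done → AF done) ∧ EF (¬done → ¬paused) ∧ AG (done ∧ paused): ∅.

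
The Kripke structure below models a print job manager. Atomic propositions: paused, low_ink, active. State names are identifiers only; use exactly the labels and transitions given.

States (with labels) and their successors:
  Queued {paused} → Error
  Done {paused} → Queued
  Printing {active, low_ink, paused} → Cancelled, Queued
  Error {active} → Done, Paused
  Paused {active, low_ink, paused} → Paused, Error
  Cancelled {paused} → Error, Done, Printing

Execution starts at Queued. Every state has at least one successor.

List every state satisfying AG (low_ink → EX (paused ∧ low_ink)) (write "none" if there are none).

{Queued, Done, Error, Paused}

States satisfying low_ink → EX (paused ∧ low_ink): {Queued, Done, Error, Paused, Cancelled}.
States satisfying AG (low_ink → EX (paused ∧ low_ink)): {Queued, Done, Error, Paused}.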